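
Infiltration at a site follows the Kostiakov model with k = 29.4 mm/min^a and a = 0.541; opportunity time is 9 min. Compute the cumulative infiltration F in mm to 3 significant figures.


Approach: apply the Kostiakov infiltration equation, F = k*t^a.
F = 29.4 * 9^0.541 = 96.5 mm
Therefore the cumulative infiltration F = 96.5 mm.


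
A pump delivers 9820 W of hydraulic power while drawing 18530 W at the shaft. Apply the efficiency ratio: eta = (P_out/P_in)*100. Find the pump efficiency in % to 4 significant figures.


eta = (9820 / 18530) * 100 = 53.00 %
Therefore the pump efficiency = 53.00 %.


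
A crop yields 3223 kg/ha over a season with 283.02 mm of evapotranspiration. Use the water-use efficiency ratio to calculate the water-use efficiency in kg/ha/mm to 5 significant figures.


Approach: apply the water-use efficiency ratio, WUE = yield/ET.
WUE = 3223 / 283.02 = 11.388 kg/ha/mm
Therefore the water-use efficiency = 11.388 kg/ha/mm.


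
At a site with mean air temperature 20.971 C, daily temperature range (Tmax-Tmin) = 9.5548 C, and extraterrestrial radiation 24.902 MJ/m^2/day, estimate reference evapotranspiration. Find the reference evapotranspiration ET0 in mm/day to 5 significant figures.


Approach: apply the Hargreaves-Samani method, ET0 = 0.0023*(Tmean+17.8)*sqrt(Tmax-Tmin)*0.408*Ra.
ET0 = 0.0023*(20.971+17.8)*sqrt(9.5548)*0.408*24.902 = 2.8005 mm/day
Therefore the reference evapotranspiration ET0 = 2.8005 mm/day.


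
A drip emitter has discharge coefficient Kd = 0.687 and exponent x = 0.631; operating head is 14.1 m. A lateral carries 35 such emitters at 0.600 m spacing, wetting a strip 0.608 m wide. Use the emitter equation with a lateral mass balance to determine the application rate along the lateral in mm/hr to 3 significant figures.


Approach: apply the emitter equation with a lateral mass balance, q = Kd*h^x; Q = n*q; rate = Q/(n*spacing*width).
Step 1 — single emitter flow (q = Kd*h^x):
  q = 0.687 * 14.1^0.631 = 3.6485 L/hr
Step 2 — total lateral flow: Q = 35 * 3.6485 = 127.70 L/hr
Step 3 — wetted area: A = 35 * 0.600 * 0.608 = 12.768 m^2
Step 4 — application rate: Q/A = 127.70/12.768 = 10.0 mm/hr
Therefore the application rate along the lateral = 10.0 mm/hr.


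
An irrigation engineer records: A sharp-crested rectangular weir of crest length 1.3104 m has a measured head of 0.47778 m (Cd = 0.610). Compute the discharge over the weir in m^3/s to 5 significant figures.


Approach: apply the rectangular weir equation, Q = (2/3)*Cd*L*sqrt(2g)*H^1.5.
Q = (2/3)*0.610*1.3104*sqrt(2*9.81)*0.47778^1.5 = 0.77953 m^3/s
Therefore the discharge over the weir = 0.77953 m^3/s.


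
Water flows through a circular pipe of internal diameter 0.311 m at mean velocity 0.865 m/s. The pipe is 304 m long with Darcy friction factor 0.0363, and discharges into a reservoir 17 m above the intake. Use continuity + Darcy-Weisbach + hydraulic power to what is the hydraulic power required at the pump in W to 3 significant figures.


Approach: apply continuity + Darcy-Weisbach + hydraulic power, Q = A*v; hf = f*(L/D)*(v^2/(2g)); H = static + hf; P = rho*g*Q*H.
Step 1 — flow rate (continuity, Q = A*v):
  A = pi*(0.311/2)^2 = 0.075964 m^2
  Q = 0.075964 * 0.865 = 0.065709 m^3/s
Step 2 — friction head loss (Darcy-Weisbach):
  hf = 0.0363 * (304/0.311) * (0.865^2 / (2*9.81))
  hf = 1.3532 m
Step 3 — total head: H = 17 + 1.3532 = 18.353 m
Step 4 — hydraulic power (P = rho*g*Q*H):
  P = 1000 * 9.81 * 0.065709 * 18.353 = 11800 W
Therefore the hydraulic power required at the pump = 11800 W.


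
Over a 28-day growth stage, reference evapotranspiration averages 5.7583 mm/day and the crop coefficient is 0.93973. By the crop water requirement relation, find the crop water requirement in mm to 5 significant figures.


Approach: apply the crop water requirement relation, CWR = ET0 * Kc * days.
CWR = 5.7583 * 0.93973 * 28 = 151.51 mm
Therefore the crop water requirement = 151.51 mm.


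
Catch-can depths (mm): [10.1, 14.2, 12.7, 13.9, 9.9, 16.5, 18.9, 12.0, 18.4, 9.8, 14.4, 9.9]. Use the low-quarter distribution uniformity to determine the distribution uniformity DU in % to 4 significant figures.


Approach: apply the low-quarter distribution uniformity, DU = (mean of lowest quarter of readings / overall mean)*100.
sorted lowest 3 of 12: [9.8, 9.9, 9.9] -> mean = 9.86667 mm
overall mean = 13.3917 mm
DU = (9.86667/13.3917)*100 = 73.68 %
Therefore the distribution uniformity DU = 73.68 %.


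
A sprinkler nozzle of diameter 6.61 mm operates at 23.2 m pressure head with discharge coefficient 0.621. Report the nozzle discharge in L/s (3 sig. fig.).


Approach: apply the orifice equation, Q = Cd*A*sqrt(2*g*h), A = pi*(d/2)^2.
A = pi*(6.61e-3/2)^2 = 3.4316e-05 m^2
Q = 0.621 * 3.4316e-05 * sqrt(2*9.81*23.2) * 1000 = 0.455 L/s
Therefore the nozzle discharge = 0.455 L/s.


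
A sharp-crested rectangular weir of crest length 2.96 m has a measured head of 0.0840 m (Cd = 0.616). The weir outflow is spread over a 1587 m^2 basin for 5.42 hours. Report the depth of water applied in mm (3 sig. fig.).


Approach: apply the rectangular weir equation with a volume-to-depth conversion, Q = (2/3)*Cd*L*sqrt(2g)*H^1.5; d = Q*t/A * 1000.
Step 1 — weir discharge:
  Q = (2/3)*0.616*2.96*sqrt(2*9.81)*0.0840^1.5 = 0.13108 m^3/s
Step 2 — volume: V = 0.13108 * 5.42*3600 = 2557.7 m^3
Step 3 — depth: d = V/A * 1000 = 2557.7/1587 * 1000 = 1610 mm
Therefore the depth of water applied = 1610 mm.


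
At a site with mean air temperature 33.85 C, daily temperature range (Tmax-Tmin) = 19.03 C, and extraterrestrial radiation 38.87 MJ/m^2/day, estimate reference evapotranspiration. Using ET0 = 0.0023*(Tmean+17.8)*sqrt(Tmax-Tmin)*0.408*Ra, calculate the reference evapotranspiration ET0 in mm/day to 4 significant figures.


ET0 = 0.0023*(33.85+17.8)*sqrt(19.03)*0.408*38.87 = 8.218 mm/day
Therefore the reference evapotranspiration ET0 = 8.218 mm/day.


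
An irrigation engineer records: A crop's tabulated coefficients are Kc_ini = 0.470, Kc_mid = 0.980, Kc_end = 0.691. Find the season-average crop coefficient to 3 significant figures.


Approach: apply a simple seasonal average, Kc_avg = (Kc_ini + Kc_mid + Kc_end)/3.
Kc_avg = (0.470 + 0.980 + 0.691)/3 = 0.714
Therefore the season-average crop coefficient = 0.714.


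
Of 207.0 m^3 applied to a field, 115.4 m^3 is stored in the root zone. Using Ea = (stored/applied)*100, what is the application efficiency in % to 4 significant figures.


Ea = (115.4/207.0)*100 = 55.75 %
Therefore the application efficiency = 55.75 %.


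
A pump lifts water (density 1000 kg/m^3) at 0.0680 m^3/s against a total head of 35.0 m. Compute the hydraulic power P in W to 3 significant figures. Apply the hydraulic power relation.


Approach: apply the hydraulic power relation, P = rho*g*Q*H.
P = 1000 * 9.81 * 0.0680 * 35.0 = 23300 W
Therefore the hydraulic power P = 23300 W.


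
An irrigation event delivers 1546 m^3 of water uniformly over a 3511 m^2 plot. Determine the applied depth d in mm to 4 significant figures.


Approach: apply depth from volume over area, d = (V/A)*1000.
d = (1546 / 3511) * 1000 = 440.3 mm
Therefore the applied depth d = 440.3 mm.


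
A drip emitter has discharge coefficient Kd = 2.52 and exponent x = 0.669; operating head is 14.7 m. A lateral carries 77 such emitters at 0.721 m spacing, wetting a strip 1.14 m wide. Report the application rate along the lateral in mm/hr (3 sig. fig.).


Approach: apply the emitter equation with a lateral mass balance, q = Kd*h^x; Q = n*q; rate = Q/(n*spacing*width).
Step 1 — single emitter flow (q = Kd*h^x):
  q = 2.52 * 14.7^0.669 = 15.217 L/hr
Step 2 — total lateral flow: Q = 77 * 15.217 = 1171.7 L/hr
Step 3 — wetted area: A = 77 * 0.721 * 1.14 = 63.289 m^2
Step 4 — application rate: Q/A = 1171.7/63.289 = 18.5 mm/hr
Therefore the application rate along the lateral = 18.5 mm/hr.


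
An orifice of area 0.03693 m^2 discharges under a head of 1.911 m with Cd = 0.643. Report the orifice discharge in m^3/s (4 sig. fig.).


Approach: apply the orifice equation, Q = Cd*A*sqrt(2*g*h).
Q = 0.643 * 0.03693 * sqrt(2*9.81*1.911) = 0.1454 m^3/s
Therefore the orifice discharge = 0.1454 m^3/s.


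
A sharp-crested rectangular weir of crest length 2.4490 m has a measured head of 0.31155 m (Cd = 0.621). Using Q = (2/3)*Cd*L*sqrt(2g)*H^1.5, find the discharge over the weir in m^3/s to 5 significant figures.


Q = (2/3)*0.621*2.4490*sqrt(2*9.81)*0.31155^1.5 = 0.78096 m^3/s
Therefore the discharge over the weir = 0.78096 m^3/s.


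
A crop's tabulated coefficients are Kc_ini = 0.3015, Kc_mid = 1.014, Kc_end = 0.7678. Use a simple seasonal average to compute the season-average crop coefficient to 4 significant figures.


Approach: apply a simple seasonal average, Kc_avg = (Kc_ini + Kc_mid + Kc_end)/3.
Kc_avg = (0.3015 + 1.014 + 0.7678)/3 = 0.6944
Therefore the season-average crop coefficient = 0.6944.


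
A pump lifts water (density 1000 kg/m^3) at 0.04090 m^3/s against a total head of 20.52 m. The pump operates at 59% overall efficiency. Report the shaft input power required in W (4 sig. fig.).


Approach: apply hydraulic power then efficiency conversion, P = rho*g*Q*H; P_in = P/eta.
Step 1 — hydraulic power (P = rho*g*Q*H):
  P = 1000 * 9.81 * 0.04090 * 20.52 = 8233.22 W
Step 2 — input power: P_in = P/eta = 8233.22 / 0.59 = 13950 W
Therefore the shaft input power required = 13950 W.


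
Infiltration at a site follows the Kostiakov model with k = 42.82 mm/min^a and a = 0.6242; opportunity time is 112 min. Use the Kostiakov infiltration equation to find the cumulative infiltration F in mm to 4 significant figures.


Approach: apply the Kostiakov infiltration equation, F = k*t^a.
F = 42.82 * 112^0.6242 = 814.3 mm
Therefore the cumulative infiltration F = 814.3 mm.


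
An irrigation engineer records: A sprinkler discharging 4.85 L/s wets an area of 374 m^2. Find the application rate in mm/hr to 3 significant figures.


Approach: apply the application rate relation, rate = (Q/A)*3600.
rate = (4.85 / 374) * 3600 = 46.7 mm/hr
Therefore the application rate = 46.7 mm/hr.


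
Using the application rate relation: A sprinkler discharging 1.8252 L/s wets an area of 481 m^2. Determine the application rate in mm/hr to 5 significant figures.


Approach: apply the application rate relation, rate = (Q/A)*3600.
rate = (1.8252 / 481) * 3600 = 13.661 mm/hr
Therefore the application rate = 13.661 mm/hr.


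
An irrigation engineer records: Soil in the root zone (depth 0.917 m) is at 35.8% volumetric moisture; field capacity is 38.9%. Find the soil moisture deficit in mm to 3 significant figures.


Approach: apply the soil moisture deficit relation, SMD = (FC - theta)/100 * depth * 1000.
SMD = (38.9 - 35.8)/100 * 0.917 * 1000 = 28.4 mm
Therefore the soil moisture deficit = 28.4 mm.


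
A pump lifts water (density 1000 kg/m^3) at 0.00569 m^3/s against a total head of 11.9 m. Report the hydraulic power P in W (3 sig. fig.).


Approach: apply the hydraulic power relation, P = rho*g*Q*H.
P = 1000 * 9.81 * 0.00569 * 11.9 = 664 W
Therefore the hydraulic power P = 664 W.


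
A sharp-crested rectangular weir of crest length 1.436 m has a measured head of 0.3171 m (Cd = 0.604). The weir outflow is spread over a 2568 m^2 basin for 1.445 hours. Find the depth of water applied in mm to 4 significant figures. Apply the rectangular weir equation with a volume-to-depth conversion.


Approach: apply the rectangular weir equation with a volume-to-depth conversion, Q = (2/3)*Cd*L*sqrt(2g)*H^1.5; d = Q*t/A * 1000.
Step 1 — weir discharge:
  Q = (2/3)*0.604*1.436*sqrt(2*9.81)*0.3171^1.5 = 0.457345 m^3/s
Step 2 — volume: V = 0.457345 * 1.445*3600 = 2379.11 m^3
Step 3 — depth: d = V/A * 1000 = 2379.11/2568 * 1000 = 926.4 mm
Therefore the depth of water applied = 926.4 mm.


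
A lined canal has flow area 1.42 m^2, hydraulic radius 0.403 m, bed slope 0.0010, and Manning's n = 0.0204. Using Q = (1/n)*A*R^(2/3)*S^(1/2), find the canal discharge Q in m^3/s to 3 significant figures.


Q = (1/0.0204) * 1.42 * 0.403^(2/3) * 0.0010^(1/2) = 1.20 m^3/s
Therefore the canal discharge Q = 1.20 m^3/s.


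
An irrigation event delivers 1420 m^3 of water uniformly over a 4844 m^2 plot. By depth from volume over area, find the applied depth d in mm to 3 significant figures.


Approach: apply depth from volume over area, d = (V/A)*1000.
d = (1420 / 4844) * 1000 = 293 mm
Therefore the applied depth d = 293 mm.


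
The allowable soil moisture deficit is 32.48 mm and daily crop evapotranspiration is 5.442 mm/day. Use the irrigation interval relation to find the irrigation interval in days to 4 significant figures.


Approach: apply the irrigation interval relation, interval = SMD / ETc.
interval = 32.48 / 5.442 = 5.968 days
Therefore the irrigation interval = 5.968 days.


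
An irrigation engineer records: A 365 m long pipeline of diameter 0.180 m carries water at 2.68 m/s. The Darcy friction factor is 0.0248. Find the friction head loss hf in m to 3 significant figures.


Approach: apply the Darcy-Weisbach equation, hf = f*(L/D)*(v^2/(2g)).
hf = 0.0248 * (365/0.180) * (2.68^2 / (2*9.81))
hf = 18.4 m
Therefore the friction head loss hf = 18.4 m.


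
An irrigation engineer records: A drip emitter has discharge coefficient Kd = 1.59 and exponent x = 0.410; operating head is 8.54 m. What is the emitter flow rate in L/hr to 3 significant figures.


Approach: apply the emitter characteristic equation, q = Kd * h^x.
q = 1.59 * 8.54^0.410 = 3.83 L/hr
Therefore the emitter flow rate = 3.83 L/hr.


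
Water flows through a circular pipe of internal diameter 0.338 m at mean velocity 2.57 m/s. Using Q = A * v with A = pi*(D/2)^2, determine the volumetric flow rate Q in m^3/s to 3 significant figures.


A = pi*(0.338/2)^2 = 0.089727 m^2
Q = 0.089727 * 2.57 = 0.231 m^3/s
Therefore the volumetric flow rate Q = 0.231 m^3/s.


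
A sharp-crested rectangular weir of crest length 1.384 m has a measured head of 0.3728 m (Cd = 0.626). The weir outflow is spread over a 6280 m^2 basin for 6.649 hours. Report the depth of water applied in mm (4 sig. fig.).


Approach: apply the rectangular weir equation with a volume-to-depth conversion, Q = (2/3)*Cd*L*sqrt(2g)*H^1.5; d = Q*t/A * 1000.
Step 1 — weir discharge:
  Q = (2/3)*0.626*1.384*sqrt(2*9.81)*0.3728^1.5 = 0.582348 m^3/s
Step 2 — volume: V = 0.582348 * 6.649*3600 = 13939.3 m^3
Step 3 — depth: d = V/A * 1000 = 13939.3/6280 * 1000 = 2220 mm
Therefore the depth of water applied = 2220 mm.


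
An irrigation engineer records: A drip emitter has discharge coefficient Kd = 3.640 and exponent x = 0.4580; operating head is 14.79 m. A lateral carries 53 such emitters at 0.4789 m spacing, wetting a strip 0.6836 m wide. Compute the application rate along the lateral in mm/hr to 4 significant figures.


Approach: apply the emitter equation with a lateral mass balance, q = Kd*h^x; Q = n*q; rate = Q/(n*spacing*width).
Step 1 — single emitter flow (q = Kd*h^x):
  q = 3.640 * 14.79^0.4580 = 12.5011 L/hr
Step 2 — total lateral flow: Q = 53 * 12.5011 = 662.556 L/hr
Step 3 — wetted area: A = 53 * 0.4789 * 0.6836 = 17.3509 m^2
Step 4 — application rate: Q/A = 662.556/17.3509 = 38.19 mm/hr
Therefore the application rate along the lateral = 38.19 mm/hr.


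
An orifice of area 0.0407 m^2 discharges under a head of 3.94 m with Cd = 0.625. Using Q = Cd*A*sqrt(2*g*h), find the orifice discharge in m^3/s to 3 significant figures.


Q = 0.625 * 0.0407 * sqrt(2*9.81*3.94) = 0.224 m^3/s
Therefore the orifice discharge = 0.224 m^3/s.


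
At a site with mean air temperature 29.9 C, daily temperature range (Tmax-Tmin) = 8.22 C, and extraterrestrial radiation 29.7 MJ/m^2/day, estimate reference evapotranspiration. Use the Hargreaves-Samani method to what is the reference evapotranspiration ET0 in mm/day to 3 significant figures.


Approach: apply the Hargreaves-Samani method, ET0 = 0.0023*(Tmean+17.8)*sqrt(Tmax-Tmin)*0.408*Ra.
ET0 = 0.0023*(29.9+17.8)*sqrt(8.22)*0.408*29.7 = 3.81 mm/day
Therefore the reference evapotranspiration ET0 = 3.81 mm/day.


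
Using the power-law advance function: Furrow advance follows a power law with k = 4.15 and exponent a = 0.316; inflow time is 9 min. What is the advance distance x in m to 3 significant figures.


Approach: apply the power-law advance function, x = k*t^a.
x = 4.15 * 9^0.316 = 8.31 m
Therefore the advance distance x = 8.31 m.


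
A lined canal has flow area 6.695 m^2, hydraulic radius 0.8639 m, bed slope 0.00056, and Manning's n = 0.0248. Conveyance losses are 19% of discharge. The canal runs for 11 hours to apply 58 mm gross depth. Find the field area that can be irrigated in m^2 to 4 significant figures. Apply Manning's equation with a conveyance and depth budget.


Approach: apply Manning's equation with a conveyance and depth budget, Q = (1/n)*A*R^(2/3)*S^(1/2); Q_field = Q*(1-loss); Area = Q_field*t/(d/1000).
Step 1 — canal discharge (Manning's equation):
  Q = (1/0.0248) * 6.695 * 0.8639^(2/3) * 0.00056^(1/2) = 5.79476 m^3/s
Step 2 — delivered flow: Q_field = 5.79476*(1 - 19/100) = 4.69375 m^3/s
Step 3 — volume delivered: V = 4.69375 * 11*3600 = 185873 m^3
Step 4 — area served: A = V / (depth/1000) = 185873 / 0.058 = 3205000 m^2
Therefore the field area that can be irrigated = 3205000 m^2.


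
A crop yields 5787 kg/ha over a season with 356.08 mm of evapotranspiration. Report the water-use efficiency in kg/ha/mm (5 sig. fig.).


Approach: apply the water-use efficiency ratio, WUE = yield/ET.
WUE = 5787 / 356.08 = 16.252 kg/ha/mm
Therefore the water-use efficiency = 16.252 kg/ha/mm.


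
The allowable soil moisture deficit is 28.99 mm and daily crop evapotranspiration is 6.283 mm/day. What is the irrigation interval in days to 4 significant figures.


Approach: apply the irrigation interval relation, interval = SMD / ETc.
interval = 28.99 / 6.283 = 4.614 days
Therefore the irrigation interval = 4.614 days.


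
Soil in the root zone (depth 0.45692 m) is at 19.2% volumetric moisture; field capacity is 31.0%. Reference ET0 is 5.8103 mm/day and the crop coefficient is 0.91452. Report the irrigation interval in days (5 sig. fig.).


Approach: apply soil-water budget scheduling, SMD = (FC-theta)/100*depth*1000; ETc = ET0*Kc; interval = SMD/ETc.
Step 1 — soil moisture deficit:
  SMD = (31.0 - 19.2)/100 * 0.45692 * 1000 = 53.91656 mm
Step 2 — daily crop ET (ETc = ET0*Kc):
  ETc = 5.8103 * 0.91452 = 5.313636 mm/day
Step 3 — irrigation interval (SMD/ETc):
  interval = 53.91656 / 5.313636 = 10.147 days
Therefore the irrigation interval = 10.147 days.


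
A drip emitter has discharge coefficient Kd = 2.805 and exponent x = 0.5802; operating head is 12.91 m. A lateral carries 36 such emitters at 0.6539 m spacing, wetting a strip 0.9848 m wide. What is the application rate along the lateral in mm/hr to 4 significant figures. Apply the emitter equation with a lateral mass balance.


Approach: apply the emitter equation with a lateral mass balance, q = Kd*h^x; Q = n*q; rate = Q/(n*spacing*width).
Step 1 — single emitter flow (q = Kd*h^x):
  q = 2.805 * 12.91^0.5802 = 12.3735 L/hr
Step 2 — total lateral flow: Q = 36 * 12.3735 = 445.446 L/hr
Step 3 — wetted area: A = 36 * 0.6539 * 0.9848 = 23.1826 m^2
Step 4 — application rate: Q/A = 445.446/23.1826 = 19.21 mm/hr
Therefore the application rate along the lateral = 19.21 mm/hr.


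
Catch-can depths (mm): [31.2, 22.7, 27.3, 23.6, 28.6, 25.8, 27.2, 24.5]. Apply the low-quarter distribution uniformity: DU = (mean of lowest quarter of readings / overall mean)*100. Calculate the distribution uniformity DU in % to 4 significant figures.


sorted lowest 2 of 8: [22.7, 23.6] -> mean = 23.1500 mm
overall mean = 26.3625 mm
DU = (23.1500/26.3625)*100 = 87.81 %
Therefore the distribution uniformity DU = 87.81 %.


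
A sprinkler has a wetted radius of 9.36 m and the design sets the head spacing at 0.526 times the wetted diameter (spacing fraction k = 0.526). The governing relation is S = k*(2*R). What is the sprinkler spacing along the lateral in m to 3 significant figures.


S = 0.526 * (2 * 9.36) = 9.85 m
Therefore the sprinkler spacing along the lateral = 9.85 m.


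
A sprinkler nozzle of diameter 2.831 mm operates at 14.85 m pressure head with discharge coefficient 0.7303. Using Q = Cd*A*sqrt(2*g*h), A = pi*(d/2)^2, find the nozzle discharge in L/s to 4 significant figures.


A = pi*(2.831e-3/2)^2 = 6.29462e-06 m^2
Q = 0.7303 * 6.29462e-06 * sqrt(2*9.81*14.85) * 1000 = 0.07847 L/s
Therefore the nozzle discharge = 0.07847 L/s.


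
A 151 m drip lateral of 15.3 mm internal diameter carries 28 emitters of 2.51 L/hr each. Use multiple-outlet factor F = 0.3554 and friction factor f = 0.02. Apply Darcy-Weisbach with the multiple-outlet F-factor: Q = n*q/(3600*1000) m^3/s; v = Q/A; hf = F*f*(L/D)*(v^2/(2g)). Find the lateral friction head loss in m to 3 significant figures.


Q = 28*2.51/(3600*1000) = 1.9522e-05 m^3/s
A = pi*(15.3e-3/2)^2 = 1.8385e-04 m^2, so v = Q/A = 0.10618 m/s
hf = 0.3554*0.02*(151/0.0153)*(0.10618^2/(2*9.81)) = 0.0403 m
Therefore the lateral friction head loss = 0.0403 m.


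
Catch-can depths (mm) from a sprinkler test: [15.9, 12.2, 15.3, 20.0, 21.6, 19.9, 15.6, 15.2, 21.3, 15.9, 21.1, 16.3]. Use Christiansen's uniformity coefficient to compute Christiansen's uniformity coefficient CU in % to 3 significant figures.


Approach: apply Christiansen's uniformity coefficient, CU = (1 - mean_abs_deviation/mean)*100.
mean = 17.525 mm
mean |d_i - mean| = 2.7125 mm
CU = (1 - 2.7125/17.525)*100 = 84.5 %
Therefore Christiansen's uniformity coefficient CU = 84.5 %.


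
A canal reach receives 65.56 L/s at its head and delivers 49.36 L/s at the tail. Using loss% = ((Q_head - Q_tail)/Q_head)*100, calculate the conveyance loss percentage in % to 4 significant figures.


loss = ((65.56 - 49.36)/65.56)*100 = 24.71 %
Therefore the conveyance loss percentage = 24.71 %.


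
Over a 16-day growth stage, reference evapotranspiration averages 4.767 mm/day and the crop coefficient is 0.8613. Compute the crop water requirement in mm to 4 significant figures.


Approach: apply the crop water requirement relation, CWR = ET0 * Kc * days.
CWR = 4.767 * 0.8613 * 16 = 65.69 mm
Therefore the crop water requirement = 65.69 mm.


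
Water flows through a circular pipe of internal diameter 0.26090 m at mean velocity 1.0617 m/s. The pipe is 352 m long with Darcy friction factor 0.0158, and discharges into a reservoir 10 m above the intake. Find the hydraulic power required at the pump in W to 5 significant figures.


Approach: apply continuity + Darcy-Weisbach + hydraulic power, Q = A*v; hf = f*(L/D)*(v^2/(2g)); H = static + hf; P = rho*g*Q*H.
Step 1 — flow rate (continuity, Q = A*v):
  A = pi*(0.26090/2)^2 = 0.05346112 m^2
  Q = 0.05346112 * 1.0617 = 0.05675967 m^3/s
Step 2 — friction head loss (Darcy-Weisbach):
  hf = 0.0158 * (352/0.26090) * (1.0617^2 / (2*9.81))
  hf = 1.224702 m
Step 3 — total head: H = 10 + 1.224702 = 11.22470 m
Step 4 — hydraulic power (P = rho*g*Q*H):
  P = 1000 * 9.81 * 0.05675967 * 11.22470 = 6250.1 W
Therefore the hydraulic power required at the pump = 6250.1 W.


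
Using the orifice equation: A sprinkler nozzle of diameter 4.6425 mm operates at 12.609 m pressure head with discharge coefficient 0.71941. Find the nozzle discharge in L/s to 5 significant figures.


Approach: apply the orifice equation, Q = Cd*A*sqrt(2*g*h), A = pi*(d/2)^2.
A = pi*(4.6425e-3/2)^2 = 1.692753e-05 m^2
Q = 0.71941 * 1.692753e-05 * sqrt(2*9.81*12.609) * 1000 = 0.19154 L/s
Therefore the nozzle discharge = 0.19154 L/s.


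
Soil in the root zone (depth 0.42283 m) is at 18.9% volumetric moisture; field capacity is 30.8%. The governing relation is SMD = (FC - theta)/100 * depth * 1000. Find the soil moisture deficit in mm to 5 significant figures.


SMD = (30.8 - 18.9)/100 * 0.42283 * 1000 = 50.317 mm
Therefore the soil moisture deficit = 50.317 mm.


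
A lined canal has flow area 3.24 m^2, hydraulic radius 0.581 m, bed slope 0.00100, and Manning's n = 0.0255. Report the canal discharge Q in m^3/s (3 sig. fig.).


Approach: apply Manning's equation, Q = (1/n)*A*R^(2/3)*S^(1/2).
Q = (1/0.0255) * 3.24 * 0.581^(2/3) * 0.00100^(1/2) = 2.80 m^3/s
Therefore the canal discharge Q = 2.80 m^3/s.


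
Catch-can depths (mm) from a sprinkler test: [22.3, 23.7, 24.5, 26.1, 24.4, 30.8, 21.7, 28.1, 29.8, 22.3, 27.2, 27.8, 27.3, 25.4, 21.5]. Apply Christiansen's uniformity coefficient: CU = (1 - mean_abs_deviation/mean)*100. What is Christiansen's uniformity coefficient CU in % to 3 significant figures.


mean = 25.527 mm
mean |d_i - mean| = 2.4551 mm
CU = (1 - 2.4551/25.527)*100 = 90.4 %
Therefore Christiansen's uniformity coefficient CU = 90.4 %.


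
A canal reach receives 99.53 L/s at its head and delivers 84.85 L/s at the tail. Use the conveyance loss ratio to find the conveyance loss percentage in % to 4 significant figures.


Approach: apply the conveyance loss ratio, loss% = ((Q_head - Q_tail)/Q_head)*100.
loss = ((99.53 - 84.85)/99.53)*100 = 14.75 %
Therefore the conveyance loss percentage = 14.75 %.


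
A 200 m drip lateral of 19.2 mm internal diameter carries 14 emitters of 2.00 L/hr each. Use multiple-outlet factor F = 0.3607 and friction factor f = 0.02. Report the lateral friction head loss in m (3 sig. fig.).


Approach: apply Darcy-Weisbach with the multiple-outlet F-factor, Q = n*q/(3600*1000) m^3/s; v = Q/A; hf = F*f*(L/D)*(v^2/(2g)).
Q = 14*2.00/(3600*1000) = 7.7778e-06 m^3/s
A = pi*(19.2e-3/2)^2 = 2.8953e-04 m^2, so v = Q/A = 0.026864 m/s
hf = 0.3607*0.02*(200/0.0192)*(0.026864^2/(2*9.81)) = 0.00276 m
Therefore the lateral friction head loss = 0.00276 m.


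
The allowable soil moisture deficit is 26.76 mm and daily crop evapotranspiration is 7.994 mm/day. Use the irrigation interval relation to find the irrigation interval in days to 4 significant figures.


Approach: apply the irrigation interval relation, interval = SMD / ETc.
interval = 26.76 / 7.994 = 3.348 days
Therefore the irrigation interval = 3.348 days.


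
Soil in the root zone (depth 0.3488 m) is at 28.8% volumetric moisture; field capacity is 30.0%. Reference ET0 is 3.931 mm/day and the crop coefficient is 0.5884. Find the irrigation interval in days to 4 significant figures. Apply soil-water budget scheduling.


Approach: apply soil-water budget scheduling, SMD = (FC-theta)/100*depth*1000; ETc = ET0*Kc; interval = SMD/ETc.
Step 1 — soil moisture deficit:
  SMD = (30.0 - 28.8)/100 * 0.3488 * 1000 = 4.18560 mm
Step 2 — daily crop ET (ETc = ET0*Kc):
  ETc = 3.931 * 0.5884 = 2.31300 mm/day
Step 3 — irrigation interval (SMD/ETc):
  interval = 4.18560 / 2.31300 = 1.810 days
Therefore the irrigation interval = 1.810 days.


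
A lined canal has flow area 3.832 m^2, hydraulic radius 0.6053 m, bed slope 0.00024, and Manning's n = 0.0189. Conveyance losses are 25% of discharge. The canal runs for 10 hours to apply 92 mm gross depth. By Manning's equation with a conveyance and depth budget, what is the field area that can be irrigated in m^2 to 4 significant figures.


Approach: apply Manning's equation with a conveyance and depth budget, Q = (1/n)*A*R^(2/3)*S^(1/2); Q_field = Q*(1-loss); Area = Q_field*t/(d/1000).
Step 1 — canal discharge (Manning's equation):
  Q = (1/0.0189) * 3.832 * 0.6053^(2/3) * 0.00024^(1/2) = 2.24759 m^3/s
Step 2 — delivered flow: Q_field = 2.24759*(1 - 25/100) = 1.68569 m^3/s
Step 3 — volume delivered: V = 1.68569 * 10*3600 = 60684.8 m^3
Step 4 — area served: A = V / (depth/1000) = 60684.8 / 0.092 = 659600 m^2
Therefore the field area that can be irrigated = 659600 m^2.


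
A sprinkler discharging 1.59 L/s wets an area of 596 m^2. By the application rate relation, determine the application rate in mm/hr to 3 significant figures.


Approach: apply the application rate relation, rate = (Q/A)*3600.
rate = (1.59 / 596) * 3600 = 9.60 mm/hr
Therefore the application rate = 9.60 mm/hr.


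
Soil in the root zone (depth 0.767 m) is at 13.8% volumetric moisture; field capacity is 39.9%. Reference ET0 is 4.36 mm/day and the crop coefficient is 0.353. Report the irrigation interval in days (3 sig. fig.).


Approach: apply soil-water budget scheduling, SMD = (FC-theta)/100*depth*1000; ETc = ET0*Kc; interval = SMD/ETc.
Step 1 — soil moisture deficit:
  SMD = (39.9 - 13.8)/100 * 0.767 * 1000 = 200.19 mm
Step 2 — daily crop ET (ETc = ET0*Kc):
  ETc = 4.36 * 0.353 = 1.5391 mm/day
Step 3 — irrigation interval (SMD/ETc):
  interval = 200.19 / 1.5391 = 130 days
Therefore the irrigation interval = 130 days.


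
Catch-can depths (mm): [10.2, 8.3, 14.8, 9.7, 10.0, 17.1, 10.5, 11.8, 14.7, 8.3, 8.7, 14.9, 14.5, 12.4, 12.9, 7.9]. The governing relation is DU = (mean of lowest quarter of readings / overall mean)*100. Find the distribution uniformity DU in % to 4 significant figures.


sorted lowest 4 of 16: [7.9, 8.3, 8.3, 8.7] -> mean = 8.30000 mm
overall mean = 11.6687 mm
DU = (8.30000/11.6687)*100 = 71.13 %
Therefore the distribution uniformity DU = 71.13 %.


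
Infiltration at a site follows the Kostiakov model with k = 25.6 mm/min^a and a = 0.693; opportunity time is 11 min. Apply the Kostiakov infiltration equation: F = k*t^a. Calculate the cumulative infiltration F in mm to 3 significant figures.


F = 25.6 * 11^0.693 = 135 mm
Therefore the cumulative infiltration F = 135 mm.


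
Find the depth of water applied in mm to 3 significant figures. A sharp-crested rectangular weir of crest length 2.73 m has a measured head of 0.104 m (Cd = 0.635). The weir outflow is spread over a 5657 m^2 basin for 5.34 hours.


Approach: apply the rectangular weir equation with a volume-to-depth conversion, Q = (2/3)*Cd*L*sqrt(2g)*H^1.5; d = Q*t/A * 1000.
Step 1 — weir discharge:
  Q = (2/3)*0.635*2.73*sqrt(2*9.81)*0.104^1.5 = 0.17169 m^3/s
Step 2 — volume: V = 0.17169 * 5.34*3600 = 3300.6 m^3
Step 3 — depth: d = V/A * 1000 = 3300.6/5657 * 1000 = 583 mm
Therefore the depth of water applied = 583 mm.


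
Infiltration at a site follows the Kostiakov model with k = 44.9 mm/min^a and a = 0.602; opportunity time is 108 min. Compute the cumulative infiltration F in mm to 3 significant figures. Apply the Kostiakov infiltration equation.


Approach: apply the Kostiakov infiltration equation, F = k*t^a.
F = 44.9 * 108^0.602 = 752 mm
Therefore the cumulative infiltration F = 752 mm.


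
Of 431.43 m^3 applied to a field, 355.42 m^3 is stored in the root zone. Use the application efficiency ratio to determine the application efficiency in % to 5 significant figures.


Approach: apply the application efficiency ratio, Ea = (stored/applied)*100.
Ea = (355.42/431.43)*100 = 82.382 %
Therefore the application efficiency = 82.382 %.


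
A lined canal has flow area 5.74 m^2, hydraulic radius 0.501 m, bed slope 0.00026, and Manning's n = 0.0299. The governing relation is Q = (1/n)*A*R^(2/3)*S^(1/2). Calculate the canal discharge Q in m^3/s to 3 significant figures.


Q = (1/0.0299) * 5.74 * 0.501^(2/3) * 0.00026^(1/2) = 1.95 m^3/s
Therefore the canal discharge Q = 1.95 m^3/s.


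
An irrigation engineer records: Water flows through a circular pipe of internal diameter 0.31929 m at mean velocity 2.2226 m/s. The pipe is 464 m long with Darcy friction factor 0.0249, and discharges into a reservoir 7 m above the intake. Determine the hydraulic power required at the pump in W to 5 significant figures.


Approach: apply continuity + Darcy-Weisbach + hydraulic power, Q = A*v; hf = f*(L/D)*(v^2/(2g)); H = static + hf; P = rho*g*Q*H.
Step 1 — flow rate (continuity, Q = A*v):
  A = pi*(0.31929/2)^2 = 0.08006828 m^2
  Q = 0.08006828 * 2.2226 = 0.1779598 m^3/s
Step 2 — friction head loss (Darcy-Weisbach):
  hf = 0.0249 * (464/0.31929) * (2.2226^2 / (2*9.81))
  hf = 9.110781 m
Step 3 — total head: H = 7 + 9.110781 = 16.11078 m
Step 4 — hydraulic power (P = rho*g*Q*H):
  P = 1000 * 9.81 * 0.1779598 * 16.11078 = 28126 W
Therefore the hydraulic power required at the pump = 28126 W.


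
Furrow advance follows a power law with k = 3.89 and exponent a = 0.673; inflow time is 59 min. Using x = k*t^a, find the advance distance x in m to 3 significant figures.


x = 3.89 * 59^0.673 = 60.5 m
Therefore the advance distance x = 60.5 m.


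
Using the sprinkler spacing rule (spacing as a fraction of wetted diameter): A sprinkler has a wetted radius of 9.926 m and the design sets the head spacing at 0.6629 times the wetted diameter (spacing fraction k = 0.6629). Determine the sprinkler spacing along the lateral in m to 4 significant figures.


Approach: apply the sprinkler spacing rule (spacing as a fraction of wetted diameter), S = k*(2*R).
S = 0.6629 * (2 * 9.926) = 13.16 m
Therefore the sprinkler spacing along the lateral = 13.16 m.


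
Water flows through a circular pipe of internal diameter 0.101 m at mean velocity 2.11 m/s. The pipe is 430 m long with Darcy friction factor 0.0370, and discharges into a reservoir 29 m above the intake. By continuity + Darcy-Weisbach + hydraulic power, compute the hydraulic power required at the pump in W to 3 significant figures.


Approach: apply continuity + Darcy-Weisbach + hydraulic power, Q = A*v; hf = f*(L/D)*(v^2/(2g)); H = static + hf; P = rho*g*Q*H.
Step 1 — flow rate (continuity, Q = A*v):
  A = pi*(0.101/2)^2 = 0.0080118 m^2
  Q = 0.0080118 * 2.11 = 0.016905 m^3/s
Step 2 — friction head loss (Darcy-Weisbach):
  hf = 0.0370 * (430/0.101) * (2.11^2 / (2*9.81))
  hf = 35.745 m
Step 3 — total head: H = 29 + 35.745 = 64.745 m
Step 4 — hydraulic power (P = rho*g*Q*H):
  P = 1000 * 9.81 * 0.016905 * 64.745 = 10700 W
Therefore the hydraulic power required at the pump = 10700 W.


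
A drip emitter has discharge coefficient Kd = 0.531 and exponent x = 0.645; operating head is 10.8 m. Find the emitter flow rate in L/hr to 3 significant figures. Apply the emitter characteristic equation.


Approach: apply the emitter characteristic equation, q = Kd * h^x.
q = 0.531 * 10.8^0.645 = 2.46 L/hr
Therefore the emitter flow rate = 2.46 L/hr.


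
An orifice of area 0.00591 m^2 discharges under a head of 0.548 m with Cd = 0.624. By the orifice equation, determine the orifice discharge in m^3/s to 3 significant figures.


Approach: apply the orifice equation, Q = Cd*A*sqrt(2*g*h).
Q = 0.624 * 0.00591 * sqrt(2*9.81*0.548) = 0.0121 m^3/s
Therefore the orifice discharge = 0.0121 m^3/s.


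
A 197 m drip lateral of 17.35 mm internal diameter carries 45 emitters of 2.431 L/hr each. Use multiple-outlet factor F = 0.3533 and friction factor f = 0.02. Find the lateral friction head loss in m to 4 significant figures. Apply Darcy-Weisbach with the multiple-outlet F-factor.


Approach: apply Darcy-Weisbach with the multiple-outlet F-factor, Q = n*q/(3600*1000) m^3/s; v = Q/A; hf = F*f*(L/D)*(v^2/(2g)).
Q = 45*2.431/(3600*1000) = 3.03875e-05 m^3/s
A = pi*(17.35e-3/2)^2 = 2.36423e-04 m^2, so v = Q/A = 0.128530 m/s
hf = 0.3533*0.02*(197/0.01735)*(0.128530^2/(2*9.81)) = 0.06755 m
Therefore the lateral friction head loss = 0.06755 m.


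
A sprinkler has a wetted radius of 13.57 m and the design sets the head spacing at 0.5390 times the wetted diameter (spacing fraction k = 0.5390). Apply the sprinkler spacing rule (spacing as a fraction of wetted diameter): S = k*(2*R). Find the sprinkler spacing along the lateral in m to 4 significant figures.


S = 0.5390 * (2 * 13.57) = 14.63 m
Therefore the sprinkler spacing along the lateral = 14.63 m.


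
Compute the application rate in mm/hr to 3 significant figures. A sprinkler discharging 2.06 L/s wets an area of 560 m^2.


Approach: apply the application rate relation, rate = (Q/A)*3600.
rate = (2.06 / 560) * 3600 = 13.2 mm/hr
Therefore the application rate = 13.2 mm/hr.


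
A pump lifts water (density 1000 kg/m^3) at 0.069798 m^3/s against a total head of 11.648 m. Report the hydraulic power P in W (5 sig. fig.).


Approach: apply the hydraulic power relation, P = rho*g*Q*H.
P = 1000 * 9.81 * 0.069798 * 11.648 = 7975.6 W
Therefore the hydraulic power P = 7975.6 W.


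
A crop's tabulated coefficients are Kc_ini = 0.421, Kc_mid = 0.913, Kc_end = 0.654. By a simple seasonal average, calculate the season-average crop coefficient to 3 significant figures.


Approach: apply a simple seasonal average, Kc_avg = (Kc_ini + Kc_mid + Kc_end)/3.
Kc_avg = (0.421 + 0.913 + 0.654)/3 = 0.663
Therefore the season-average crop coefficient = 0.663.


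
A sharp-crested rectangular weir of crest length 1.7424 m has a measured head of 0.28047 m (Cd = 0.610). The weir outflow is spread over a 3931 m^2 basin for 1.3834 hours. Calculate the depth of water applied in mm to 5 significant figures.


Approach: apply the rectangular weir equation with a volume-to-depth conversion, Q = (2/3)*Cd*L*sqrt(2g)*H^1.5; d = Q*t/A * 1000.
Step 1 — weir discharge:
  Q = (2/3)*0.610*1.7424*sqrt(2*9.81)*0.28047^1.5 = 0.4661928 m^3/s
Step 2 — volume: V = 0.4661928 * 1.3834*3600 = 2321.752 m^3
Step 3 — depth: d = V/A * 1000 = 2321.752/3931 * 1000 = 590.63 mm
Therefore the depth of water applied = 590.63 mm.


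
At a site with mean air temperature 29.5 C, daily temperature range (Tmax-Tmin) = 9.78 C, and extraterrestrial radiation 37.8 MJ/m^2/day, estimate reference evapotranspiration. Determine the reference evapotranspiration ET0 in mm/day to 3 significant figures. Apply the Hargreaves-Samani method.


Approach: apply the Hargreaves-Samani method, ET0 = 0.0023*(Tmean+17.8)*sqrt(Tmax-Tmin)*0.408*Ra.
ET0 = 0.0023*(29.5+17.8)*sqrt(9.78)*0.408*37.8 = 5.25 mm/day
Therefore the reference evapotranspiration ET0 = 5.25 mm/day.


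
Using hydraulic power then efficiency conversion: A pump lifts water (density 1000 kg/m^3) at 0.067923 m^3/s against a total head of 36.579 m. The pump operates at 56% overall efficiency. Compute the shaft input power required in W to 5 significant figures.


Approach: apply hydraulic power then efficiency conversion, P = rho*g*Q*H; P_in = P/eta.
Step 1 — hydraulic power (P = rho*g*Q*H):
  P = 1000 * 9.81 * 0.067923 * 36.579 = 24373.49 W
Step 2 — input power: P_in = P/eta = 24373.49 / 0.56 = 43524 W
Therefore the shaft input power required = 43524 W.


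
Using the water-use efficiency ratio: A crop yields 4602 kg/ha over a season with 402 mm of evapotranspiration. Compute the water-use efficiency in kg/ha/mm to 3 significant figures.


Approach: apply the water-use efficiency ratio, WUE = yield/ET.
WUE = 4602 / 402 = 11.4 kg/ha/mm
Therefore the water-use efficiency = 11.4 kg/ha/mm.


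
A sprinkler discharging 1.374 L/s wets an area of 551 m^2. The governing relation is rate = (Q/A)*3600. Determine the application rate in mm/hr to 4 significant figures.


rate = (1.374 / 551) * 3600 = 8.977 mm/hr
Therefore the application rate = 8.977 mm/hr.


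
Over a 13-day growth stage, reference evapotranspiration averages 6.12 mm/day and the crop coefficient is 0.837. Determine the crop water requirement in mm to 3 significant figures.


Approach: apply the crop water requirement relation, CWR = ET0 * Kc * days.
CWR = 6.12 * 0.837 * 13 = 66.6 mm
Therefore the crop water requirement = 66.6 mm.


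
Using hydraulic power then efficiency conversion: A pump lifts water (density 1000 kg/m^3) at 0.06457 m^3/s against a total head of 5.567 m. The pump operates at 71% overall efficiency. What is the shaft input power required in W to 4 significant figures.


Approach: apply hydraulic power then efficiency conversion, P = rho*g*Q*H; P_in = P/eta.
Step 1 — hydraulic power (P = rho*g*Q*H):
  P = 1000 * 9.81 * 0.06457 * 5.567 = 3526.31 W
Step 2 — input power: P_in = P/eta = 3526.31 / 0.71 = 4967 W
Therefore the shaft input power required = 4967 W.


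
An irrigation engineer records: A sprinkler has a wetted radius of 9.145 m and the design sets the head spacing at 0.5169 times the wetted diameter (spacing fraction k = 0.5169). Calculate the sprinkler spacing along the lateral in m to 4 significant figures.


Approach: apply the sprinkler spacing rule (spacing as a fraction of wetted diameter), S = k*(2*R).
S = 0.5169 * (2 * 9.145) = 9.454 m
Therefore the sprinkler spacing along the lateral = 9.454 m.
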